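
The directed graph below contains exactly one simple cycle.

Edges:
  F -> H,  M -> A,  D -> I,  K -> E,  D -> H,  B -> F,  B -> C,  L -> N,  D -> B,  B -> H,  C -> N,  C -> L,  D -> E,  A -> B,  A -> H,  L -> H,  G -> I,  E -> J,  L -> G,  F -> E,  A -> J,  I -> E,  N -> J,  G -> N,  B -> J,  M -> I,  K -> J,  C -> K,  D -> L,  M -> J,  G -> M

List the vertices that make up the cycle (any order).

A, B, C, G, L, M

DFS with gray/black marking from B:
B gray
  C gray
    K gray
      E gray
        J gray
        J black
      E black
      K→J: J black — skip
    K black
    N gray
      N→J: J black — skip
    N black
    L gray
      H gray
      H black
      L→N: N black — skip
      G gray
        I gray
          I→E: E black — skip
        I black
        M gray
          M→I: I black — skip
          A gray
            A→B: B is gray → back edge
Back edge closes the cycle B → C → L → G → M → A → B; its vertices are {A, B, C, G, L, M}.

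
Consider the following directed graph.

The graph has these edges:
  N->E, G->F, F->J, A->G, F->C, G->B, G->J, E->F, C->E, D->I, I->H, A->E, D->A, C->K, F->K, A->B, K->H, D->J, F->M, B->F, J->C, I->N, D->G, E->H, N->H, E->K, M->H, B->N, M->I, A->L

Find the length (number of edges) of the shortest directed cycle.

3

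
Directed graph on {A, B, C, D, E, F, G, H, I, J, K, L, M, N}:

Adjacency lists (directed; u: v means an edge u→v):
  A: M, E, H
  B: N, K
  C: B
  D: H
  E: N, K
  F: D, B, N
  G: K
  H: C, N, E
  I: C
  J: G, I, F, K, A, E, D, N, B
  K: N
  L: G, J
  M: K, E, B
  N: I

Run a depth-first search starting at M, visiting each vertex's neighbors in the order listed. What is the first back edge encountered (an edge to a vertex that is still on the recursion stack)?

B->N

DFS from M (visiting each vertex's neighbors in the order listed); mark gray on enter, black on exit:
M gray
  K gray
    N gray
      I gray
        C gray
          B gray
            B→N: N is gray → back edge
First back edge: B → N.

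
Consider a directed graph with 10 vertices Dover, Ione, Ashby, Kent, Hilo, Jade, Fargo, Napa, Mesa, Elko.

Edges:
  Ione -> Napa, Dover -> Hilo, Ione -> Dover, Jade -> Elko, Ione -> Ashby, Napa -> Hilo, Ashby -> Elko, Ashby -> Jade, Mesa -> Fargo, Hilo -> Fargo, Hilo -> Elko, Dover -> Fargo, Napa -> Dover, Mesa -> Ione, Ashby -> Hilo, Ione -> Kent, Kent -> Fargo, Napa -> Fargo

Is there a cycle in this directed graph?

No

DFS with white/gray/black marking, starting from Elko:
Elko gray
Elko black
Dover gray
  Hilo gray
    Fargo gray
    Fargo black
    Hilo→Elko: Elko black — skip
  Hilo black
  Dover→Fargo: Fargo black — skip
Dover black
Ione gray
  Ashby gray
    Jade gray
      Jade→Elko: Elko black — skip
    Jade black
    Ashby→Hilo: Hilo black — skip
    Ashby→Elko: Elko black — skip
  Ashby black
  Napa gray
    Napa→Hilo: Hilo black — skip
    Napa→Dover: Dover black — skip
    Napa→Fargo: Fargo black — skip
  Napa black
  Ione→Dover: Dover black — skip
  Kent gray
    Kent→Fargo: Fargo black — skip
  Kent black
Ione black
Mesa gray
  Mesa→Ione: Ione black — skip
  Mesa→Fargo: Fargo black — skip
Mesa black
Every edge goes to a white or black vertex — no back edge, so the graph is acyclic.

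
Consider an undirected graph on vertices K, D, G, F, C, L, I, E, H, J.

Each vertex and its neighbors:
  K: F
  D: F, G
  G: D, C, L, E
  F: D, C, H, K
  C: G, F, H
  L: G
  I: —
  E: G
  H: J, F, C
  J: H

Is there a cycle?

Yes

DFS, tracking each vertex's parent; an edge to a visited non-parent vertex closes a cycle.
Start from L:
visit L (parent –)
  visit G (parent L)
    visit D (parent G)
      visit F (parent D)
        F–D: parent, skip
        visit C (parent F)
          C–G: G visited and ≠ parent → cycle
Cycle: G – D – F – C – G.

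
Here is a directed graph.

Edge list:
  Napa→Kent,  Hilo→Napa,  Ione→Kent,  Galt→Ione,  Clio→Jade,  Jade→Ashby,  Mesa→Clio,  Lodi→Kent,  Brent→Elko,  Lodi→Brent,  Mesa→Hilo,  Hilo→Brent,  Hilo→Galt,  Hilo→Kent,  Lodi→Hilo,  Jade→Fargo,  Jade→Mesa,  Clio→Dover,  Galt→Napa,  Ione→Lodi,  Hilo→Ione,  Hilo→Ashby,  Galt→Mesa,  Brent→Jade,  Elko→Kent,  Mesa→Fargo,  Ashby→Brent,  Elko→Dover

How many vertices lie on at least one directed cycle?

A vertex is on a directed cycle iff it belongs to a strongly connected component of size ≥ 2 (or has a self-loop).
The vertices on cycles are {Clio, Galt, Hilo, Ione, Jade, Lodi, Mesa, Ashby, Brent} — 9 in total.

9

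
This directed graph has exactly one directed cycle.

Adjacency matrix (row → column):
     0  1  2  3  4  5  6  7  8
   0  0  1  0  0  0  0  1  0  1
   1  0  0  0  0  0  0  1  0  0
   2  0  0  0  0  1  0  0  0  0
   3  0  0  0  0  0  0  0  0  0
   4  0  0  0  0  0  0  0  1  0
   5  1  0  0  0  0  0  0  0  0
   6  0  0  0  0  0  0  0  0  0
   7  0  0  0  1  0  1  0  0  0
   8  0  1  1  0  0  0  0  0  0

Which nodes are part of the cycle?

DFS with gray/black marking from 7:
7 gray
  5 gray
    0 gray
      6 gray
      6 black
      1 gray
        1→6: 6 black — skip
      1 black
      8 gray
        8→1: 1 black — skip
        2 gray
          4 gray
            4→7: 7 is gray → back edge
Back edge closes the cycle 7 → 5 → 0 → 8 → 2 → 4 → 7; its vertices are {0, 2, 4, 5, 7, 8}.

0, 2, 4, 5, 7, 8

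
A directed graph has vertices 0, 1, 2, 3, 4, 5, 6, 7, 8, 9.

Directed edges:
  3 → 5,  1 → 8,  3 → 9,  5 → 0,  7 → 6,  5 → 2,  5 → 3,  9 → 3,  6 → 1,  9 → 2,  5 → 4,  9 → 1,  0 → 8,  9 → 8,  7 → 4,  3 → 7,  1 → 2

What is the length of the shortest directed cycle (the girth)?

For each vertex v, BFS finds the shortest path from v back to v.
The shortest such closed walk is 3 → 5 → 3, length 2.

2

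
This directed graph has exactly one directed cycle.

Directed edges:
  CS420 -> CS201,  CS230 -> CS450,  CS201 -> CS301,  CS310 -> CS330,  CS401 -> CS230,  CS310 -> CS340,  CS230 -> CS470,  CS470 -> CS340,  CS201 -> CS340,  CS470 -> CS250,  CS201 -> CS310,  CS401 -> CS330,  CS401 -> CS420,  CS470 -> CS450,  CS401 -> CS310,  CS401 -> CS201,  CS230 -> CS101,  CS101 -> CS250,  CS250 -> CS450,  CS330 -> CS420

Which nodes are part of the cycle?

CS201, CS310, CS330, CS420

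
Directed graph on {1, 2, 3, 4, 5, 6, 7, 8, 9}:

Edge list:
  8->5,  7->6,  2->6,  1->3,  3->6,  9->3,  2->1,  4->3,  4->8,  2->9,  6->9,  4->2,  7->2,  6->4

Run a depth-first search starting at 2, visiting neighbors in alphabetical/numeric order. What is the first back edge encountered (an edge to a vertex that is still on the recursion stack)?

4->2

DFS from 2 (visiting neighbors in alphabetical/numeric order); mark gray on enter, black on exit:
2 gray
  1 gray
    3 gray
      6 gray
        4 gray
          4→2: 2 is gray → back edge
First back edge: 4 → 2.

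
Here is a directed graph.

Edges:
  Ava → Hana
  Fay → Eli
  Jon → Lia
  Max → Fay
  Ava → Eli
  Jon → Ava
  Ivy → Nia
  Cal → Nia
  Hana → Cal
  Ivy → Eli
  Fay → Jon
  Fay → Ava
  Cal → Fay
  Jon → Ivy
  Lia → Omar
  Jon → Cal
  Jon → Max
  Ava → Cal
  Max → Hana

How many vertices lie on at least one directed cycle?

6

A vertex is on a directed cycle iff it belongs to a strongly connected component of size ≥ 2 (or has a self-loop).
The vertices on cycles are {Ava, Cal, Fay, Jon, Max, Hana} — 6 in total.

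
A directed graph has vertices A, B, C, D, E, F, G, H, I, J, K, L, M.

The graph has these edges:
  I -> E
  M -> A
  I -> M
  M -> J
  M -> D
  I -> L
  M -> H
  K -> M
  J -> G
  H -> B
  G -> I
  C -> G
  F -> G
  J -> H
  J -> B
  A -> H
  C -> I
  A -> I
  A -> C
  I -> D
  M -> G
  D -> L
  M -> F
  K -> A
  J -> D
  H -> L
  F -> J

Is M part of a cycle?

M is on a cycle iff M can reach itself via ≥1 edge.
M → G → I → M — yes.

Yes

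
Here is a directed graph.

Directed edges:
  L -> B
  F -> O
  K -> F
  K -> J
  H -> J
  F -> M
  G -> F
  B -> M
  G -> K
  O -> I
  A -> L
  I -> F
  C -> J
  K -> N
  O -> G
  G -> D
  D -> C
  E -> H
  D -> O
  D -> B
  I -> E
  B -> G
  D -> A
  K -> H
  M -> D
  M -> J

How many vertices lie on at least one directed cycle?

10

A vertex is on a directed cycle iff it belongs to a strongly connected component of size ≥ 2 (or has a self-loop).
The vertices on cycles are {A, B, D, F, G, I, K, L, M, O} — 10 in total.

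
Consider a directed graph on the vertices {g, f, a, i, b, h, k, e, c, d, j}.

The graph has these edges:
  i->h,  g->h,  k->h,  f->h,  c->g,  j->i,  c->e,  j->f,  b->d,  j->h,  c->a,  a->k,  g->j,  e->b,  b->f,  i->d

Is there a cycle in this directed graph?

DFS with white/gray/black marking, starting from c:
c gray
  e gray
    b gray
      d gray
      d black
      f gray
        h gray
        h black
      f black
    b black
  e black
  a gray
    k gray
      k→h: h black — skip
    k black
  a black
  g gray
    j gray
      j→h: h black — skip
      i gray
        i→d: d black — skip
        i→h: h black — skip
      i black
      j→f: f black — skip
    j black
    g→h: h black — skip
  g black
c black
Every edge goes to a white or black vertex — no back edge, so the graph is acyclic.

No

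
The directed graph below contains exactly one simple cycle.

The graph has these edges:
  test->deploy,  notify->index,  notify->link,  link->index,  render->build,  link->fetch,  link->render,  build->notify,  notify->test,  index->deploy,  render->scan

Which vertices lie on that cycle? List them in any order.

link, build, notify, render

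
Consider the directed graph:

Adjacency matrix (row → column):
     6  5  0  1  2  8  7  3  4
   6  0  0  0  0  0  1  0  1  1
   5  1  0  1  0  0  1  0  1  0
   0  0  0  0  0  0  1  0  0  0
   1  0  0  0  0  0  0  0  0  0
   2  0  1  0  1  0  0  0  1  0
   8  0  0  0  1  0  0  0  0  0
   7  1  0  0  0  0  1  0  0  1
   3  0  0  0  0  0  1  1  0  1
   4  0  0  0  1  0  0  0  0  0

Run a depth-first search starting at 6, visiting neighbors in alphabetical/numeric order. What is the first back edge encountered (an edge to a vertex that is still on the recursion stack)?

DFS from 6 (visiting neighbors in alphabetical/numeric order); mark gray on enter, black on exit:
6 gray
  3 gray
    4 gray
      1 gray
      1 black
    4 black
    7 gray
      7→4: 4 black — skip
      7→6: 6 is gray → back edge
First back edge: 7 → 6.

7→6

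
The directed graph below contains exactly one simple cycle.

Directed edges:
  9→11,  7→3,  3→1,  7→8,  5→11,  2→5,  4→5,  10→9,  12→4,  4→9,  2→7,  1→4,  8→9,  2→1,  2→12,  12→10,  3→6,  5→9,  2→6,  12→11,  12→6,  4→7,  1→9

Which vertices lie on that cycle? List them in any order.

1, 3, 4, 7

DFS with gray/black marking from 7:
7 gray
  3 gray
    6 gray
    6 black
    1 gray
      4 gray
        9 gray
          11 gray
          11 black
        9 black
        5 gray
          5→11: 11 black — skip
          5→9: 9 black — skip
        5 black
        4→7: 7 is gray → back edge
Back edge closes the cycle 7 → 3 → 1 → 4 → 7; its vertices are {1, 3, 4, 7}.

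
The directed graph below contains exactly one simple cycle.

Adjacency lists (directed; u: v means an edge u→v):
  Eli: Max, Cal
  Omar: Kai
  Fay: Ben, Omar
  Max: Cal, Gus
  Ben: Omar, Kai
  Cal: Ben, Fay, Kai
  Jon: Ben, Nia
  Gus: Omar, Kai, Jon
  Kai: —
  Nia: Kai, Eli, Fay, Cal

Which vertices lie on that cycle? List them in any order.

DFS with gray/black marking from Nia:
Nia gray
  Kai gray
  Kai black
  Eli gray
    Max gray
      Cal gray
        Ben gray
          Omar gray
            Omar→Kai: Kai black — skip
          Omar black
          Ben→Kai: Kai black — skip
        Ben black
        Fay gray
          Fay→Ben: Ben black — skip
          Fay→Omar: Omar black — skip
        Fay black
        Cal→Kai: Kai black — skip
      Cal black
      Gus gray
        Gus→Omar: Omar black — skip
        Gus→Kai: Kai black — skip
        Jon gray
          Jon→Ben: Ben black — skip
          Jon→Nia: Nia is gray → back edge
Back edge closes the cycle Nia → Eli → Max → Gus → Jon → Nia; its vertices are {Eli, Gus, Jon, Max, Nia}.

Eli, Gus, Jon, Max, Nia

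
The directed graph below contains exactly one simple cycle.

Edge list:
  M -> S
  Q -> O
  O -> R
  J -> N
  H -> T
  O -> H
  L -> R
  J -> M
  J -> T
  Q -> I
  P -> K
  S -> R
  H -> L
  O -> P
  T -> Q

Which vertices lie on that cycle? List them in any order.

H, O, Q, T

DFS with gray/black marking from T:
T gray
  Q gray
    I gray
    I black
    O gray
      H gray
        L gray
          R gray
          R black
        L black
        H→T: T is gray → back edge
Back edge closes the cycle T → Q → O → H → T; its vertices are {H, O, Q, T}.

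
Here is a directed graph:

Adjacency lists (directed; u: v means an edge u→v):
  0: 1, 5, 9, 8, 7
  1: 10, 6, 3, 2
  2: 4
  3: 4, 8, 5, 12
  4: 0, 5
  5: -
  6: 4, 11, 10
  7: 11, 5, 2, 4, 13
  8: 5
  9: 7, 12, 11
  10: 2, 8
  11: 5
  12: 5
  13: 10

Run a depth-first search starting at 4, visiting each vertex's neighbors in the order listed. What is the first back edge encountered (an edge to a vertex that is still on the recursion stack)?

DFS from 4 (visiting each vertex's neighbors in the order listed); mark gray on enter, black on exit:
4 gray
  0 gray
    1 gray
      10 gray
        2 gray
          2→4: 4 is gray → back edge
First back edge: 2 → 4.

2→4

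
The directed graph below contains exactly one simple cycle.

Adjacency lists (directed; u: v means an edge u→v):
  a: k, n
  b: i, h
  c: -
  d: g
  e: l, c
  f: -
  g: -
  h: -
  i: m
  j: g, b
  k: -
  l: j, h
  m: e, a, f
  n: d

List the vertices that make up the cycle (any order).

DFS with gray/black marking from i:
i gray
  m gray
    e gray
      l gray
        j gray
          g gray
          g black
          b gray
            b→i: i is gray → back edge
Back edge closes the cycle i → m → e → l → j → b → i; its vertices are {b, e, i, j, l, m}.

b, e, i, j, l, m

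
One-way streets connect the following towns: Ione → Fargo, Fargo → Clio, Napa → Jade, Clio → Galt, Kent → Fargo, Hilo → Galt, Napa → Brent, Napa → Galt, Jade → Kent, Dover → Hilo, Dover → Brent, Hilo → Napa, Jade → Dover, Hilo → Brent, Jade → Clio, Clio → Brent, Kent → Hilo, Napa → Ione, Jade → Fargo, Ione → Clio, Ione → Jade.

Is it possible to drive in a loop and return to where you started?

Yes

DFS with white/gray/black marking, starting from Galt:
Galt gray
Galt black
Brent gray
Brent black
Jade gray
  Dover gray
    Dover→Brent: Brent black — skip
    Hilo gray
      Napa gray
        Ione gray
          Fargo gray
            Clio gray
              Clio→Brent: Brent black — skip
              Clio→Galt: Galt black — skip
            Clio black
          Fargo black
          Ione→Clio: Clio black — skip
          Ione→Jade: Jade is gray → back edge
Back edge found, so a cycle exists: Jade → Dover → Hilo → Napa → Ione → Jade.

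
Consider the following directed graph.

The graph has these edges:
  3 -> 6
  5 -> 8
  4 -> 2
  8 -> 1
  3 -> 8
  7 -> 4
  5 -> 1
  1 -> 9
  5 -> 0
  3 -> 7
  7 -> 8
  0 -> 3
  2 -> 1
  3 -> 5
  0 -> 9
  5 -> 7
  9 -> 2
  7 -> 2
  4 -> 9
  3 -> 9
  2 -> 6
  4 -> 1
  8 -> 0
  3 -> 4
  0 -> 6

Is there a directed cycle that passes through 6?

6 lies on a cycle iff there is a path from 6 back to itself.
Exploring from 6, it never reaches itself; equivalently, its strongly connected component is a singleton.

No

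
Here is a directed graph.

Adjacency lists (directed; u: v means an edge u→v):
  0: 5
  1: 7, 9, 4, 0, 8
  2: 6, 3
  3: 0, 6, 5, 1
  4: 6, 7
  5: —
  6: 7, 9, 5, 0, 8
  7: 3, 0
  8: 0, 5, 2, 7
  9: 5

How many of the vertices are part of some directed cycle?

A vertex is on a directed cycle iff it belongs to a strongly connected component of size ≥ 2 (or has a self-loop).
The vertices on cycles are {1, 2, 3, 4, 6, 7, 8} — 7 in total.

7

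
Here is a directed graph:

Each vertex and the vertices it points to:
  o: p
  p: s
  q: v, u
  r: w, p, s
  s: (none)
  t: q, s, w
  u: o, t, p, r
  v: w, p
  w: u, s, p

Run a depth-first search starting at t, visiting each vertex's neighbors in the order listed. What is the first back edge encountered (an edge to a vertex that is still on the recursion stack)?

u->t

DFS from t (visiting each vertex's neighbors in the order listed); mark gray on enter, black on exit:
t gray
  q gray
    v gray
      w gray
        u gray
          o gray
            p gray
              s gray
              s black
            p black
          o black
          u→t: t is gray → back edge
First back edge: u → t.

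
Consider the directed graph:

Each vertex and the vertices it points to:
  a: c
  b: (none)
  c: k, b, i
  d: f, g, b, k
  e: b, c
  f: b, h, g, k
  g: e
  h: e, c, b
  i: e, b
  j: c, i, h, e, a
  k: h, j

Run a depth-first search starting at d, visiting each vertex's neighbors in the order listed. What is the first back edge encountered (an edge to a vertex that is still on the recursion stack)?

k→h

DFS from d (visiting each vertex's neighbors in the order listed); mark gray on enter, black on exit:
d gray
  f gray
    b gray
    b black
    h gray
      e gray
        e→b: b black — skip
        c gray
          k gray
            k→h: h is gray → back edge
First back edge: k → h.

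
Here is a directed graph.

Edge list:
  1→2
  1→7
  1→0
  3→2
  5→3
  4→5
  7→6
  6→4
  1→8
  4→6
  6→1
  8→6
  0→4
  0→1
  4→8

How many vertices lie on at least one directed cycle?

6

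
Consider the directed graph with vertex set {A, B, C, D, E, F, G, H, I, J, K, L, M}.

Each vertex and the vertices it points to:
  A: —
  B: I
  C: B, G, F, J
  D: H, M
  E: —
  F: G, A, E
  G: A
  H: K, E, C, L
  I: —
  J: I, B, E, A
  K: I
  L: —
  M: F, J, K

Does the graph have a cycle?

DFS with white/gray/black marking, starting from A:
A gray
A black
B gray
  I gray
  I black
B black
C gray
  C→B: B black — skip
  G gray
    G→A: A black — skip
  G black
  F gray
    F→G: G black — skip
    F→A: A black — skip
    E gray
    E black
  F black
  J gray
    J→I: I black — skip
    J→B: B black — skip
    J→E: E black — skip
    J→A: A black — skip
  J black
C black
D gray
  H gray
    K gray
      K→I: I black — skip
    K black
    H→E: E black — skip
    H→C: C black — skip
    L gray
    L black
  H black
  M gray
    M→F: F black — skip
    M→J: J black — skip
    M→K: K black — skip
  M black
D black
Every edge goes to a white or black vertex — no back edge, so the graph is acyclic.

No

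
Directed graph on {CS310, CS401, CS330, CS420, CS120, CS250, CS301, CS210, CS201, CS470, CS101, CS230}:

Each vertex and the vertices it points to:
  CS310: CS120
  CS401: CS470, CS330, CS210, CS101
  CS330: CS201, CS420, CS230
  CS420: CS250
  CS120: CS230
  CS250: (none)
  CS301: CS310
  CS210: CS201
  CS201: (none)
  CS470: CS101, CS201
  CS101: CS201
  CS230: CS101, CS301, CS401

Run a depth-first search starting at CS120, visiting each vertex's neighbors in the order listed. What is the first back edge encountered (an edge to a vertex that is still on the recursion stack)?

CS310→CS120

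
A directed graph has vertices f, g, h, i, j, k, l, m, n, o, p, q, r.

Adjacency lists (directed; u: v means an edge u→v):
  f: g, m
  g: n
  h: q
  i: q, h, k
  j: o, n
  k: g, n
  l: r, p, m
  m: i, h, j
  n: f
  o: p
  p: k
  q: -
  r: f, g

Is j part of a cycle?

Yes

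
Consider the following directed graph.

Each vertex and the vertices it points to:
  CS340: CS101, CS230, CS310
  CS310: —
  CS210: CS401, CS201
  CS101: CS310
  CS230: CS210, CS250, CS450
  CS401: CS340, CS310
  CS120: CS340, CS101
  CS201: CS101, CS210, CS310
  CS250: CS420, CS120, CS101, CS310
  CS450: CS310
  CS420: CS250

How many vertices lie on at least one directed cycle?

8

A vertex is on a directed cycle iff it belongs to a strongly connected component of size ≥ 2 (or has a self-loop).
The vertices on cycles are {CS120, CS201, CS210, CS230, CS250, CS340, CS401, CS420} — 8 in total.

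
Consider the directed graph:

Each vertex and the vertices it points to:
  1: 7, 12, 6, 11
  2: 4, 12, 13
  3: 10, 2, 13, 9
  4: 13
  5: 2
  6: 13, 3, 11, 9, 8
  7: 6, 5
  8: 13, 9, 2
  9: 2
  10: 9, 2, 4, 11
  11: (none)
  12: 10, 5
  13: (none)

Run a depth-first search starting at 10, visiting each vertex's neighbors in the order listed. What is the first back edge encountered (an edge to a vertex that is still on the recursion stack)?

12->10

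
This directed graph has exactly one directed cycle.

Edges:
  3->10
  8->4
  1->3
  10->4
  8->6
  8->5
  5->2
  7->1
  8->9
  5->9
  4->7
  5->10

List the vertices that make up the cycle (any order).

1, 3, 4, 7, 10

DFS with gray/black marking from 4:
4 gray
  7 gray
    1 gray
      3 gray
        10 gray
          10→4: 4 is gray → back edge
Back edge closes the cycle 4 → 7 → 1 → 3 → 10 → 4; its vertices are {1, 3, 4, 7, 10}.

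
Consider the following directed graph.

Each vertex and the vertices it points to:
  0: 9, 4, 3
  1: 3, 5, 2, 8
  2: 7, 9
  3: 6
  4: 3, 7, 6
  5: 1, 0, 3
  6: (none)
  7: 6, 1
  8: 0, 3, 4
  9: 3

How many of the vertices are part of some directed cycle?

A vertex is on a directed cycle iff it belongs to a strongly connected component of size ≥ 2 (or has a self-loop).
The vertices on cycles are {0, 1, 2, 4, 5, 7, 8} — 7 in total.

7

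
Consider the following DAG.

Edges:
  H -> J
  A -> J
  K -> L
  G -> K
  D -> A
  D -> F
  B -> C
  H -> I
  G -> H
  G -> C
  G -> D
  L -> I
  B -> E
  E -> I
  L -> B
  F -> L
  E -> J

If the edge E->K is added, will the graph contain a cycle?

Adding E→K creates a cycle iff K can already reach E.
Path from K: K → L → B → E.
So K → … → E → K is a cycle.

Yes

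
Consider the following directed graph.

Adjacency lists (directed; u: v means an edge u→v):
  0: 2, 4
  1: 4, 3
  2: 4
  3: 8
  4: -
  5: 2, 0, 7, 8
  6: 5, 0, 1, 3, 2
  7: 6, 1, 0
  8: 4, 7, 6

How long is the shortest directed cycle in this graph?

For each vertex v, BFS finds the shortest path from v back to v.
The shortest such closed walk is 8 → 6 → 5 → 8, length 3.

3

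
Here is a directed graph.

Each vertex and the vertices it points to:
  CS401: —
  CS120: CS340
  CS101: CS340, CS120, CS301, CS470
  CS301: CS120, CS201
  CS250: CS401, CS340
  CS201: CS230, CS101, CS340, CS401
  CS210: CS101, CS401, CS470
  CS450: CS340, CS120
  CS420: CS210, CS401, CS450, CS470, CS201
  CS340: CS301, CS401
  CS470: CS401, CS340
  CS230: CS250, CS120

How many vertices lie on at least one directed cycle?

A vertex is on a directed cycle iff it belongs to a strongly connected component of size ≥ 2 (or has a self-loop).
The vertices on cycles are {CS101, CS120, CS201, CS230, CS250, CS301, CS340, CS470} — 8 in total.

8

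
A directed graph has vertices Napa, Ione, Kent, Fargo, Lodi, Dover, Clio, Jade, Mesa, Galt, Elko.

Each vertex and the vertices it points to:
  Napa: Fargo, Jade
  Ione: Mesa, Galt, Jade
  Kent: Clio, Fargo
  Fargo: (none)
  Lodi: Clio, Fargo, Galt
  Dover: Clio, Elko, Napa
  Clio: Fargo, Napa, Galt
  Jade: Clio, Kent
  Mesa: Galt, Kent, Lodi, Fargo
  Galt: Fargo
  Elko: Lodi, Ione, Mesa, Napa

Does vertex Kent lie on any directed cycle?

Kent is on a cycle iff Kent can reach itself via ≥1 edge.
Kent → Clio → Napa → Jade → Kent — yes.

Yes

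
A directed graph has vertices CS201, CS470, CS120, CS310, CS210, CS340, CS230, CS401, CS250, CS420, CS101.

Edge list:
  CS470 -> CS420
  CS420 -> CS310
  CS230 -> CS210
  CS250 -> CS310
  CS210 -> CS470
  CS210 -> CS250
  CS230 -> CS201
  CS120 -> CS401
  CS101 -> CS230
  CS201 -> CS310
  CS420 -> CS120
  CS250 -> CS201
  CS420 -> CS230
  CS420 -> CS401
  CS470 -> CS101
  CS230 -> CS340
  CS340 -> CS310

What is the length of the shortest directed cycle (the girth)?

4

For each vertex v, BFS finds the shortest path from v back to v.
The shortest such closed walk is CS420 → CS230 → CS210 → CS470 → CS420, length 4.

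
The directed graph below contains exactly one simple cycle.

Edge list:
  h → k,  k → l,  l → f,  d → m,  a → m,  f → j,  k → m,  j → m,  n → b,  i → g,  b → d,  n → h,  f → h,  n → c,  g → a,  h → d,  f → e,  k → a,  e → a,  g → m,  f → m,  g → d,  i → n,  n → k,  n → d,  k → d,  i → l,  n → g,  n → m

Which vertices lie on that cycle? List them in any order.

f, h, k, l

DFS with gray/black marking from l:
l gray
  f gray
    h gray
      d gray
        m gray
        m black
      d black
      k gray
        k→l: l is gray → back edge
Back edge closes the cycle l → f → h → k → l; its vertices are {f, h, k, l}.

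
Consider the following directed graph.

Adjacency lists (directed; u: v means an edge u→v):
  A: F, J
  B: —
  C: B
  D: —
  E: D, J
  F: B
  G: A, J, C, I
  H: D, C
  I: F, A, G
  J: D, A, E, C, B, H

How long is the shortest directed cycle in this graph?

2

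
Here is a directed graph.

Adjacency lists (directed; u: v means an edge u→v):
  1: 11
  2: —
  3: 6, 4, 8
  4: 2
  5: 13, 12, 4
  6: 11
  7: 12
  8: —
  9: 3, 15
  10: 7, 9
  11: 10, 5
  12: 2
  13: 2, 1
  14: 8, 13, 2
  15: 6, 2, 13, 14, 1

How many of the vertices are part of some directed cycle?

10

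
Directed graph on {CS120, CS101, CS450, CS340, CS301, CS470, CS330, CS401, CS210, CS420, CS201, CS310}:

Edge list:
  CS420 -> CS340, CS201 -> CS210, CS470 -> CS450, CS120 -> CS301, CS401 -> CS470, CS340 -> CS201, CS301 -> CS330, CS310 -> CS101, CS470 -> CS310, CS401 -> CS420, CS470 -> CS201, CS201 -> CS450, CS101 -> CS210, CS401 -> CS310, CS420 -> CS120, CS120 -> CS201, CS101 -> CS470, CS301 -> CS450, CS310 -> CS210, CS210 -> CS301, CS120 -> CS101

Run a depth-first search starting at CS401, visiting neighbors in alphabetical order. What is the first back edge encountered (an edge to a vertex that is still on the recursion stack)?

CS470->CS310

DFS from CS401 (visiting neighbors in alphabetical order); mark gray on enter, black on exit:
CS401 gray
  CS310 gray
    CS101 gray
      CS210 gray
        CS301 gray
          CS330 gray
          CS330 black
          CS450 gray
          CS450 black
        CS301 black
      CS210 black
      CS470 gray
        CS201 gray
          CS201→CS210: CS210 black — skip
          CS201→CS450: CS450 black — skip
        CS201 black
        CS470→CS310: CS310 is gray → back edge
First back edge: CS470 → CS310.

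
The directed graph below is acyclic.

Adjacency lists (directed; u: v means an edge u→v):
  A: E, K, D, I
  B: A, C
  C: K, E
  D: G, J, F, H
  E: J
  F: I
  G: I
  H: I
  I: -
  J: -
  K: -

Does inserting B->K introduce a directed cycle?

Adding B→K creates a cycle iff K can already reach B.
Explore from K: no path reaches B. The graph stays acyclic.

No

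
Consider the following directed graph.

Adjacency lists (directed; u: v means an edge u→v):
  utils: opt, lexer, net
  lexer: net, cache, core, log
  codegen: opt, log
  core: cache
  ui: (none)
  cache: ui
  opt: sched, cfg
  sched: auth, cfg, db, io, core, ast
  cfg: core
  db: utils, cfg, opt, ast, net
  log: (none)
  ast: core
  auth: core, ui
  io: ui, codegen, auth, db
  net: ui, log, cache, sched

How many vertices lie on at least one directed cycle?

A vertex is on a directed cycle iff it belongs to a strongly connected component of size ≥ 2 (or has a self-loop).
The vertices on cycles are {db, io, net, opt, lexer, sched, utils, codegen} — 8 in total.

8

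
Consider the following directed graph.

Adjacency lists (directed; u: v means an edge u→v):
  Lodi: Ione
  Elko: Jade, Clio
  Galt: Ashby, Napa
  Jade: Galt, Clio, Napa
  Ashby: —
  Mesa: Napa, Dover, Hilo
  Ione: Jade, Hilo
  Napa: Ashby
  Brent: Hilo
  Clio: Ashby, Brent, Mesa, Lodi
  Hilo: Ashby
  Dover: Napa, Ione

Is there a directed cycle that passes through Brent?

No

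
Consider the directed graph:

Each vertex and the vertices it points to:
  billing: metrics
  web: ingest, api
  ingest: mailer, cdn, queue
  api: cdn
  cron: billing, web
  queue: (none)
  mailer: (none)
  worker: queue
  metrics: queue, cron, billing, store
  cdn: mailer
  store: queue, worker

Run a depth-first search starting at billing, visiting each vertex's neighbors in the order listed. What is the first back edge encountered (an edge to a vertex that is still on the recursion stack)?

DFS from billing (visiting each vertex's neighbors in the order listed); mark gray on enter, black on exit:
billing gray
  metrics gray
    queue gray
    queue black
    cron gray
      cron→billing: billing is gray → back edge
First back edge: cron → billing.

cron->billing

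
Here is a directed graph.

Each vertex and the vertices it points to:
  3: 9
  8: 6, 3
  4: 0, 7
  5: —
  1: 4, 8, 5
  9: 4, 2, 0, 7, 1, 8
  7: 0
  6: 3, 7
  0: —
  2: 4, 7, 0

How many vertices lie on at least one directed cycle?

A vertex is on a directed cycle iff it belongs to a strongly connected component of size ≥ 2 (or has a self-loop).
The vertices on cycles are {1, 3, 6, 8, 9} — 5 in total.

5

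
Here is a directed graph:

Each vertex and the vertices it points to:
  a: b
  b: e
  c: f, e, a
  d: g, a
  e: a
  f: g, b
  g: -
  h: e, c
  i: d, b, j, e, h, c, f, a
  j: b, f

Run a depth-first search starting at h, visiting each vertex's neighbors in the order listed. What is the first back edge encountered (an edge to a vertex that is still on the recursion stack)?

b→e

DFS from h (visiting each vertex's neighbors in the order listed); mark gray on enter, black on exit:
h gray
  e gray
    a gray
      b gray
        b→e: e is gray → back edge
First back edge: b → e.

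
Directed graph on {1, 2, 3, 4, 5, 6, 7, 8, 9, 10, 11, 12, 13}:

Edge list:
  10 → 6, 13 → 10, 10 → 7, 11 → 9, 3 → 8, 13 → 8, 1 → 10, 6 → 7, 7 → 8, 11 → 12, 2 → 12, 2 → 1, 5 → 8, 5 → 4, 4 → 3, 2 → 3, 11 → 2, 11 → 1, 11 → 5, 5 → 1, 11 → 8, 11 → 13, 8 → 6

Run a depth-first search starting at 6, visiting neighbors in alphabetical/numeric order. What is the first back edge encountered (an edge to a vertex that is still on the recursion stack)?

8->6

DFS from 6 (visiting neighbors in alphabetical/numeric order); mark gray on enter, black on exit:
6 gray
  7 gray
    8 gray
      8→6: 6 is gray → back edge
First back edge: 8 → 6.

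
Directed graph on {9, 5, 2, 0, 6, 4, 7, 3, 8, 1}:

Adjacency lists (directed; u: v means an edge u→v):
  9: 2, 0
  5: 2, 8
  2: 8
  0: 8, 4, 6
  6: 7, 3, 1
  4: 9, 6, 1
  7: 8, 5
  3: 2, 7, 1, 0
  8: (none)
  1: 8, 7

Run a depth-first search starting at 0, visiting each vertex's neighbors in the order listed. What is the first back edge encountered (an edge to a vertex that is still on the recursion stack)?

9→0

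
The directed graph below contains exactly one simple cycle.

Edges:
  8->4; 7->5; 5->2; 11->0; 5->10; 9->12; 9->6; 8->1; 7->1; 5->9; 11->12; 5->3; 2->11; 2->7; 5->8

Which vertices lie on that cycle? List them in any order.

DFS with gray/black marking from 5:
5 gray
  2 gray
    7 gray
      1 gray
      1 black
      7→5: 5 is gray → back edge
Back edge closes the cycle 5 → 2 → 7 → 5; its vertices are {2, 5, 7}.

2, 5, 7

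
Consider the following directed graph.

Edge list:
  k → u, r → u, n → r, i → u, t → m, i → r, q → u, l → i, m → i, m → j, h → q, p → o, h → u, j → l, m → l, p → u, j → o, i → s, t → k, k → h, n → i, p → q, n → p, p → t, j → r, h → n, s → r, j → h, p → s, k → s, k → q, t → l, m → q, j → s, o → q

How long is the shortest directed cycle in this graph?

5

For each vertex v, BFS finds the shortest path from v back to v.
The shortest such closed walk is h → n → p → t → k → h, length 5.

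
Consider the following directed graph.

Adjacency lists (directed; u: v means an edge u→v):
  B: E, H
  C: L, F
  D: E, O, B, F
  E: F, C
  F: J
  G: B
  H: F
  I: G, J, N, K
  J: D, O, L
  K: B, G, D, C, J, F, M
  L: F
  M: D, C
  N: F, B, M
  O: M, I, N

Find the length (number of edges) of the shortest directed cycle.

For each vertex v, BFS finds the shortest path from v back to v.
The shortest such closed walk is O → I → J → O, length 3.

3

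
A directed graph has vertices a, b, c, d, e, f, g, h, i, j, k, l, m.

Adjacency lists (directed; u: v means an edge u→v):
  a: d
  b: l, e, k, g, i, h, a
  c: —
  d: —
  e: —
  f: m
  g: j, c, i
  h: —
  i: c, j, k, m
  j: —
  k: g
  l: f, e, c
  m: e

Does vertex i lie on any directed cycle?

i is on a cycle iff i can reach itself via ≥1 edge.
i → k → g → i — yes.

Yes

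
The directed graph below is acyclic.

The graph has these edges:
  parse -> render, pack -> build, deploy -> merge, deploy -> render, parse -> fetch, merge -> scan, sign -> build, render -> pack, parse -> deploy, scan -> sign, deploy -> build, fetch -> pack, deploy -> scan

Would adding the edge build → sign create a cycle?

Adding build→sign creates a cycle iff sign can already reach build.
Path from sign: sign → build.
So sign → … → build → sign is a cycle.

Yes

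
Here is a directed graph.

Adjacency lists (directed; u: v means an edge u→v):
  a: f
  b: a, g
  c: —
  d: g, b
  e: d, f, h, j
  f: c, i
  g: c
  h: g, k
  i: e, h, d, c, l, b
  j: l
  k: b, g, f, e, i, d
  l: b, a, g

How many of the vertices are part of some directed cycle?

10

A vertex is on a directed cycle iff it belongs to a strongly connected component of size ≥ 2 (or has a self-loop).
The vertices on cycles are {a, b, d, e, f, h, i, j, k, l} — 10 in total.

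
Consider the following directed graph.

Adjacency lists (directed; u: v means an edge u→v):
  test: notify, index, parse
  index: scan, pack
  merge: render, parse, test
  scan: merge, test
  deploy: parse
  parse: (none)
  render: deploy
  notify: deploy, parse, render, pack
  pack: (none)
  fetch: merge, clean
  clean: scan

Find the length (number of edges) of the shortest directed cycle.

For each vertex v, BFS finds the shortest path from v back to v.
The shortest such closed walk is test → index → scan → test, length 3.

3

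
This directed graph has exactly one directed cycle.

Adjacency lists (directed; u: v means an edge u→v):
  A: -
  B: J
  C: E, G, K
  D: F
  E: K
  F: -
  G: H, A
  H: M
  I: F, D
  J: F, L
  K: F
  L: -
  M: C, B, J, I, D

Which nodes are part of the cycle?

C, G, H, M

DFS with gray/black marking from G:
G gray
  H gray
    M gray
      C gray
        E gray
          K gray
            F gray
            F black
          K black
        E black
        C→G: G is gray → back edge
Back edge closes the cycle G → H → M → C → G; its vertices are {C, G, H, M}.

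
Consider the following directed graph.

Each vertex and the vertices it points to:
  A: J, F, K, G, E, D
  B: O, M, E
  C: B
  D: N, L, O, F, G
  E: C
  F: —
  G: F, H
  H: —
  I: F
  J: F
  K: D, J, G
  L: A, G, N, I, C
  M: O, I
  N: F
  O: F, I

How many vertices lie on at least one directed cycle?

7

A vertex is on a directed cycle iff it belongs to a strongly connected component of size ≥ 2 (or has a self-loop).
The vertices on cycles are {A, B, C, D, E, K, L} — 7 in total.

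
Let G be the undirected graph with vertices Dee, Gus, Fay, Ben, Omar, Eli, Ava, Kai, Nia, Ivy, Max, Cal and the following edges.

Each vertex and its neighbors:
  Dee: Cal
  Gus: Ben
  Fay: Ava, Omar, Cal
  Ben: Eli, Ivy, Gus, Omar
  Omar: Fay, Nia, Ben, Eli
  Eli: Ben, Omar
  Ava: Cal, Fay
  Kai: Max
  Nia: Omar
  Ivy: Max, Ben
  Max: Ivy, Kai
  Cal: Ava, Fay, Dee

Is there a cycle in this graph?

Yes

DFS, tracking each vertex's parent; an edge to a visited non-parent vertex closes a cycle.
Start from Ava:
visit Ava (parent –)
  visit Cal (parent Ava)
    Cal–Ava: parent, skip
    visit Fay (parent Cal)
      Fay–Ava: Ava visited and ≠ parent → cycle
Cycle: Ava – Cal – Fay – Ava.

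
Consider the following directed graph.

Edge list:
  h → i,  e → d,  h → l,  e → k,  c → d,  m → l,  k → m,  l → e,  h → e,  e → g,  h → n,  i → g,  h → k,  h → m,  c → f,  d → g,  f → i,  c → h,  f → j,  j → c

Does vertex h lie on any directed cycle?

No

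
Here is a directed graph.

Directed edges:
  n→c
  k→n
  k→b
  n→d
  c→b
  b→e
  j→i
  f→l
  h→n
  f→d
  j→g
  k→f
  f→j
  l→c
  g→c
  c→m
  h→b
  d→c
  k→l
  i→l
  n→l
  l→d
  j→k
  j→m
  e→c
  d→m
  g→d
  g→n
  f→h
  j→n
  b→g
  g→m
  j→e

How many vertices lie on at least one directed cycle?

A vertex is on a directed cycle iff it belongs to a strongly connected component of size ≥ 2 (or has a self-loop).
The vertices on cycles are {b, c, d, e, f, g, j, k, l, n} — 10 in total.

10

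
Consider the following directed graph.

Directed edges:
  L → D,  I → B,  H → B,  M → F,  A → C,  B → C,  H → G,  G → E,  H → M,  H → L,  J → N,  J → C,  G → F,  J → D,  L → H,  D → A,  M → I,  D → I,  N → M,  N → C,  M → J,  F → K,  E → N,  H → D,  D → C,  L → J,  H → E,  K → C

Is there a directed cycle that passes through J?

Yes

J is on a cycle iff J can reach itself via ≥1 edge.
J → N → M → J — yes.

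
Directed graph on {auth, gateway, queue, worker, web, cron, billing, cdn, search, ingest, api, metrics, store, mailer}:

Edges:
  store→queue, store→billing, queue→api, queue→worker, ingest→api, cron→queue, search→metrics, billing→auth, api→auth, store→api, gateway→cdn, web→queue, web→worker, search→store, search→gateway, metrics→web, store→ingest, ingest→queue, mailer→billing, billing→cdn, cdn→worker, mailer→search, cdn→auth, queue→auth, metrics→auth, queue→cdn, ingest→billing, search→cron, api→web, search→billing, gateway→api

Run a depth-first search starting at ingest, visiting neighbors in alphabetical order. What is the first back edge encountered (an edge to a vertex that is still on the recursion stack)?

queue→api

DFS from ingest (visiting neighbors in alphabetical order); mark gray on enter, black on exit:
ingest gray
  api gray
    auth gray
    auth black
    web gray
      queue gray
        queue→api: api is gray → back edge
First back edge: queue → api.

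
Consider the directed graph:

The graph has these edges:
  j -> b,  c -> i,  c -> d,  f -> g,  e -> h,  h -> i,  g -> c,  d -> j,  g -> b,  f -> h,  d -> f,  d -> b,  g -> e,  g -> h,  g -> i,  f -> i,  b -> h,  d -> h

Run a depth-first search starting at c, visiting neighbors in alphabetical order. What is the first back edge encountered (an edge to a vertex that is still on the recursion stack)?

g->c

DFS from c (visiting neighbors in alphabetical order); mark gray on enter, black on exit:
c gray
  d gray
    b gray
      h gray
        i gray
        i black
      h black
    b black
    f gray
      g gray
        g→b: b black — skip
        g→c: c is gray → back edge
First back edge: g → c.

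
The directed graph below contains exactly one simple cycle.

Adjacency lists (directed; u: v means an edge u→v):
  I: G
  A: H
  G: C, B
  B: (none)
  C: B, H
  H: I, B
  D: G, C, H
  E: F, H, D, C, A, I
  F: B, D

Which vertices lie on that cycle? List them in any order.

C, G, H, I

DFS with gray/black marking from I:
I gray
  G gray
    C gray
      B gray
      B black
      H gray
        H→I: I is gray → back edge
Back edge closes the cycle I → G → C → H → I; its vertices are {C, G, H, I}.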